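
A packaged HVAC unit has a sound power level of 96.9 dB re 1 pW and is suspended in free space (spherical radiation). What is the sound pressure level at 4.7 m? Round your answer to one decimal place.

72.5 dB

The power spreads over a sphere of area 4π·r², so L_p = L_w − 10·log₁₀(4π·r²).
4π·r² = 277.6 m², 10·log₁₀ of that is 24.434 dB.
L_p = 96.9 − 24.434 = 72.47 dB.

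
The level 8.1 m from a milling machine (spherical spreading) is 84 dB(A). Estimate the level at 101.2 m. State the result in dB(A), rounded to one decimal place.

62.1 dB(A)

For a point source, L₂ = L₁ − 20·log₁₀(r₂/r₁).
L₂ = 84 − 20·log₁₀(101.2/8.1) = 84 − 21.934 = 62.07 dB(A).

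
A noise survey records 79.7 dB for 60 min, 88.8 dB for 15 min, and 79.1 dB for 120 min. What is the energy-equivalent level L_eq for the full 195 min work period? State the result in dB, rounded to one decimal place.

81.4 dB

L_eq = 10·log₁₀[(1/T)·Σ tᵢ·10^(Lᵢ/10)] with T = 195 min.
Σ tᵢ·10^(Lᵢ/10) = 60·10^(79.7/10) + 15·10^(88.8/10) + 120·10^(79.1/10) = 2.673e+10.
L_eq = 10·log₁₀(2.673e+10/195) = 81.37 dB.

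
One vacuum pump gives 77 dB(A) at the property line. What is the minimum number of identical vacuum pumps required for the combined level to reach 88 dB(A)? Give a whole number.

Need L₁ + 10·log₁₀ N ≥ 88, i.e. log₁₀ N ≥ 1.10.
N ≥ 10^(11.0/10) = 12.589, so N = 13.

13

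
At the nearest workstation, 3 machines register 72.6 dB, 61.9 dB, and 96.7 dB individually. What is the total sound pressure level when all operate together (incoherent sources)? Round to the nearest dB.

97 dB

For uncorrelated sources the intensities add, so convert each level to linear form, sum, and take 10·log₁₀ of the total.
Σ 10^(L/10) = 10^(72.6/10) + 10^(61.9/10) + 10^(96.7/10) = 4.697e+09.
L_total = 10·log₁₀(4.697e+09) = 96.72 dB.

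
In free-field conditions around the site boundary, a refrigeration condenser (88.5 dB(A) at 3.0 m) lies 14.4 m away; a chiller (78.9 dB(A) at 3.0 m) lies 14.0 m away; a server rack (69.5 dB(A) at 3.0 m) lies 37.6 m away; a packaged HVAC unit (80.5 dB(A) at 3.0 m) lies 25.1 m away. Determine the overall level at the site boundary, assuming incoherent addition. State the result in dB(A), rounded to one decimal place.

First find each source's level at the receiver (point-source: −20·log₁₀(r/r_ref)), then combine on an intensity basis.
refrigeration condenser: 88.5 − 20·log₁₀(14.4/3.0) = 88.5 − 13.62 = 74.88 dB(A).
chiller: 78.9 − 20·log₁₀(14.0/3.0) = 78.9 − 13.38 = 65.52 dB(A).
server rack: 69.5 − 20·log₁₀(37.6/3.0) = 69.5 − 21.96 = 47.54 dB(A).
packaged HVAC unit: 80.5 − 20·log₁₀(25.1/3.0) = 80.5 − 18.45 = 62.05 dB(A).
Σ 10^(L/10) = 3.595e+07 → L_total = 10·log₁₀(3.595e+07) = 75.56 dB(A).

75.6 dB(A)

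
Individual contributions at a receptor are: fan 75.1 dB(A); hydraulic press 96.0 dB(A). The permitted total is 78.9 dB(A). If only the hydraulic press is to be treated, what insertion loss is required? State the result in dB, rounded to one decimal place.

19.4 dB

Everything except the hydraulic press sums to 10^(75.1/10) = 3.236e+07 in linear terms, 75.10 dB(A).
To meet 78.9 dB(A) overall, the treated hydraulic press may contribute at most 10^(78.9/10) − 3.236e+07 = 4.527e+07, i.e. 76.56 dB(A).
So the hydraulic press must be reduced from 96.0 to 76.56 dB(A): IL = 19.44 dB.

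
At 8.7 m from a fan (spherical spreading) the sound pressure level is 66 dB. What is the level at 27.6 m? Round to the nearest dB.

56 dB

Point-source attenuation: ΔL = 20·log₁₀(r₂/r₁) = 20·log₁₀(27.6/8.7) = 10.028 dB.
L₂ = 66 − 20·log₁₀(27.6/8.7) = 66 − 10.028 = 55.97 dB.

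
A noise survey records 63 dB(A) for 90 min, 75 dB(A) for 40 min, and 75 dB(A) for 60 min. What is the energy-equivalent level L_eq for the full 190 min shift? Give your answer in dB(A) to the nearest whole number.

72 dB(A)

The energy average is taken in the linear domain: L_eq = 10·log₁₀[(Σ tᵢ·10^(Lᵢ/10))/T], T = 190 min.
Σ tᵢ·10^(Lᵢ/10) = 90·10^(63/10) + 40·10^(75/10) + 60·10^(75/10) = 3.342e+09.
L_eq = 10·log₁₀(3.342e+09/190) = 72.45 dB(A).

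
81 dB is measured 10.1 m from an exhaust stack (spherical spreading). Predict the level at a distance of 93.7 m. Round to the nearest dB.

Point-source attenuation: ΔL = 20·log₁₀(r₂/r₁) = 20·log₁₀(93.7/10.1) = 19.348 dB.
L₂ = 81 − 20·log₁₀(93.7/10.1) = 81 − 19.348 = 61.65 dB.

62 dB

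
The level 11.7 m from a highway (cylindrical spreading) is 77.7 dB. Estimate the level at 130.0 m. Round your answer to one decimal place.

For a line source, L₂ = L₁ − 10·log₁₀(r₂/r₁).
L₂ = 77.7 − 10·log₁₀(130.0/11.7) = 77.7 − 10.458 = 67.24 dB.

67.2 dB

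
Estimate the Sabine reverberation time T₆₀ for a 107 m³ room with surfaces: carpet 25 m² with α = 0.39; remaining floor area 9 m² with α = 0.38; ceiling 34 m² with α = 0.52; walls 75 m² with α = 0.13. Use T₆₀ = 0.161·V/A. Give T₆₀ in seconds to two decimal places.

0.42 s

Summing Sᵢαᵢ: 25·0.39 + 9·0.38 + 34·0.52 + 75·0.13 = 40.60 m².
T₆₀ = 0.161·V/A = 0.161·107/40.60 = 0.424 s.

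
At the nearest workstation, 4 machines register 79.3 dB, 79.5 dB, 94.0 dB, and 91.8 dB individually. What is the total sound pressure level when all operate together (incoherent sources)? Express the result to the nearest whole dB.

Incoherent sources combine by intensity addition: L_total = 10·log₁₀(Σ 10^(L_i/10)).
Σ 10^(L/10) = 10^(79.3/10) + 10^(79.5/10) + 10^(94.0/10) + 10^(91.8/10) = 4.200e+09.
L_total = 10·log₁₀(4.200e+09) = 96.23 dB.

96 dB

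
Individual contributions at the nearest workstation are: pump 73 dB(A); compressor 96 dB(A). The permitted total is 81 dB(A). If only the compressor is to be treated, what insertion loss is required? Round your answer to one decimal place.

15.7 dB

The untreated sources together contribute 10^(73/10) = 1.995e+07, i.e. 73.00 dB(A).
The limit corresponds to 10^(81/10) = 1.259e+08; subtracting the fixed part leaves 1.059e+08 for the compressor, i.e. 80.25 dB(A).
Required insertion loss = 96 − 80.25 = 15.75 dB.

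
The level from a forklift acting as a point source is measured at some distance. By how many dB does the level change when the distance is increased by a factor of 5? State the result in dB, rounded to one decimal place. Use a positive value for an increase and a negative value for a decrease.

A point source loses 6 dB per doubling of distance; generally ΔL = −20·log₁₀(r₂/r₁).
ΔL = −20·log₁₀(5) = -13.98 dB.

-14.0 dB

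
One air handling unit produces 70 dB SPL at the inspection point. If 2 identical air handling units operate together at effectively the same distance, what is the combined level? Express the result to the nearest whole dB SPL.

N identical incoherent sources raise the level by 10·log₁₀ N.
L_total = 70 + 10·log₁₀(2) = 70 + 3.010 = 73.01 dB SPL.

73 dB SPL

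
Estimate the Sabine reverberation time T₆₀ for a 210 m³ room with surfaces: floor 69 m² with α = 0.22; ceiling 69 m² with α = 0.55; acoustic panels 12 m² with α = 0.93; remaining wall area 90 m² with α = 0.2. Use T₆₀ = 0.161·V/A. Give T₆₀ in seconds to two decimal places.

0.41 s

Total absorption A = 69·0.22 + 69·0.55 + 12·0.93 + 90·0.2 = 82.29 m² sabins.
T₆₀ = 0.161 × 210 / 82.29 = 0.411 s.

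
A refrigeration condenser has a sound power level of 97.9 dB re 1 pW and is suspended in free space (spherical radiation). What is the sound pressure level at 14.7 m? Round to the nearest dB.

The power spreads over a sphere of area 4π·r², so L_p = L_w − 10·log₁₀(4π·r²).
4π·r² = 2715 m², 10·log₁₀ of that is 34.338 dB.
L_p = 97.9 − 34.338 = 63.56 dB.

64 dB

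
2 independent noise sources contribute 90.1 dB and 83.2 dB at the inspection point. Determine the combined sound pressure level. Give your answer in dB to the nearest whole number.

91 dB

Incoherent sources combine by intensity addition: L_total = 10·log₁₀(Σ 10^(L_i/10)).
Σ 10^(L/10) = 10^(90.1/10) + 10^(83.2/10) = 1.232e+09.
L_total = 10·log₁₀(1.232e+09) = 90.91 dB.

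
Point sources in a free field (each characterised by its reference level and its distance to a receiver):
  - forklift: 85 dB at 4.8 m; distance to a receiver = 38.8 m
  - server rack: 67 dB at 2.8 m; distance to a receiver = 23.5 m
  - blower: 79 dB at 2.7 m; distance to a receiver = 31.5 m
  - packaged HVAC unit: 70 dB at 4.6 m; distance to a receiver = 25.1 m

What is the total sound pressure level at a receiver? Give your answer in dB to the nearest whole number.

First find each source's level at the receiver (point-source: −20·log₁₀(r/r_ref)), then combine on an intensity basis.
forklift: 85 − 20·log₁₀(38.8/4.8) = 85 − 18.15 = 66.85 dB.
server rack: 67 − 20·log₁₀(23.5/2.8) = 67 − 18.48 = 48.52 dB.
blower: 79 − 20·log₁₀(31.5/2.7) = 79 − 21.34 = 57.66 dB.
packaged HVAC unit: 70 − 20·log₁₀(25.1/4.6) = 70 − 14.74 = 55.26 dB.
Σ 10^(L/10) = 5.830e+06 → L_total = 10·log₁₀(5.830e+06) = 67.66 dB.

68 dB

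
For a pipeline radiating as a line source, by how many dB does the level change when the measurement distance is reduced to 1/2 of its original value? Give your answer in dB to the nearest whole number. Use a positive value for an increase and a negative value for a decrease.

+3 dB

Line-source spreading: ΔL = −10·log₁₀(r₂/r₁).
ΔL = −10·log₁₀(0.5) = +3.01 dB.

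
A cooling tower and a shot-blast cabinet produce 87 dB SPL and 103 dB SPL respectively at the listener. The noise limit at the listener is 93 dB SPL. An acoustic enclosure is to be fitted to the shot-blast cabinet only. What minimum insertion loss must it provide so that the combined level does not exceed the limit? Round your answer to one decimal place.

Fixed contribution from the other source: Σ 10^(L/10) = 10^(87/10) = 5.012e+08 (87.00 dB SPL).
The limit corresponds to 10^(93/10) = 1.995e+09; subtracting the fixed part leaves 1.494e+09 for the shot-blast cabinet, i.e. 91.74 dB SPL.
Required insertion loss = 103 − 91.74 = 11.26 dB.

11.3 dB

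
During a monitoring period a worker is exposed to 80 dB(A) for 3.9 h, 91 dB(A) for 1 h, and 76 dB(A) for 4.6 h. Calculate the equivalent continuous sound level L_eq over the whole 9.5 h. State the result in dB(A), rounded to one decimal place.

L_eq = 10·log₁₀[(1/T)·Σ tᵢ·10^(Lᵢ/10)] with T = 9.5 h.
Σ tᵢ·10^(Lᵢ/10) = 3.9·10^(80/10) + 1·10^(91/10) + 4.6·10^(76/10) = 1.832e+09.
L_eq = 10·log₁₀(1.832e+09/9.5) = 82.85 dB(A).

82.9 dB(A)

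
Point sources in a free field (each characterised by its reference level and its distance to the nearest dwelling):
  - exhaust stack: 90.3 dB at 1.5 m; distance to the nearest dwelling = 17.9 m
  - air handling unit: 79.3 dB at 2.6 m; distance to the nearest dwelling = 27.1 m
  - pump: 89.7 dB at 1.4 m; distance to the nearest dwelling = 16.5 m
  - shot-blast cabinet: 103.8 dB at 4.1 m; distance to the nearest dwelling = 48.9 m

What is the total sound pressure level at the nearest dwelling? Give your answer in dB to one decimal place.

82.6 dB

First find each source's level at the receiver (point-source: −20·log₁₀(r/r_ref)), then combine on an intensity basis.
exhaust stack: 90.3 − 20·log₁₀(17.9/1.5) = 90.3 − 21.54 = 68.76 dB.
air handling unit: 79.3 − 20·log₁₀(27.1/2.6) = 79.3 − 20.36 = 58.94 dB.
pump: 89.7 − 20·log₁₀(16.5/1.4) = 89.7 − 21.43 = 68.27 dB.
shot-blast cabinet: 103.8 − 20·log₁₀(48.9/4.1) = 103.8 − 21.53 = 82.27 dB.
Σ 10^(L/10) = 1.837e+08 → L_total = 10·log₁₀(1.837e+08) = 82.64 dB.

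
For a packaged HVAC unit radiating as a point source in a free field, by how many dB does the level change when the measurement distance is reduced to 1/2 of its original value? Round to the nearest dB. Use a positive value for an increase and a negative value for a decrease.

A point source loses 6 dB per doubling of distance; generally ΔL = −20·log₁₀(r₂/r₁).
ΔL = −20·log₁₀(0.5) = +6.02 dB.

+6 dB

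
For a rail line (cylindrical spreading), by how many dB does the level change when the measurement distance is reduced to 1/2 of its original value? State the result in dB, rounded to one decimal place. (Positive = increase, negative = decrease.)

Line-source spreading: ΔL = −10·log₁₀(r₂/r₁).
ΔL = −10·log₁₀(0.5) = +3.01 dB.

+3.0 dB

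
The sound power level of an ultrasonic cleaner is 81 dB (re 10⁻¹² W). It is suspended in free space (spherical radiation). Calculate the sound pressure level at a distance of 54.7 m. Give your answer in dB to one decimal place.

L_p = L_w − 10·log₁₀(4π·r²) with r = 54.7 m.
4π·r² = 3.76e+04 m², 10·log₁₀ of that is 45.752 dB.
L_p = 81 − 45.752 = 35.25 dB.

35.2 dB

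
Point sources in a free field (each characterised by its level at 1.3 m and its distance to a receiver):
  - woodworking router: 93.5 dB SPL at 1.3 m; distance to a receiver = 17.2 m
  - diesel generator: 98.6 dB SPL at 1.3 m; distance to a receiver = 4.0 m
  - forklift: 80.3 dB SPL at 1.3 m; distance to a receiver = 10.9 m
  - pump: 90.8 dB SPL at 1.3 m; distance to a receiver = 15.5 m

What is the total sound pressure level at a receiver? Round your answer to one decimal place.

89.0 dB SPL

Propagate each source to the receiver with L = L_ref − 20·log₁₀(r/r_ref), then add intensities.
woodworking router: 93.5 − 20·log₁₀(17.2/1.3) = 93.5 − 22.43 = 71.07 dB SPL.
diesel generator: 98.6 − 20·log₁₀(4.0/1.3) = 98.6 − 9.76 = 88.84 dB SPL.
forklift: 80.3 − 20·log₁₀(10.9/1.3) = 80.3 − 18.47 = 61.83 dB SPL.
pump: 90.8 − 20·log₁₀(15.5/1.3) = 90.8 − 21.53 = 69.27 dB SPL.
Σ 10^(L/10) = 7.880e+08 → L_total = 10·log₁₀(7.880e+08) = 88.97 dB SPL.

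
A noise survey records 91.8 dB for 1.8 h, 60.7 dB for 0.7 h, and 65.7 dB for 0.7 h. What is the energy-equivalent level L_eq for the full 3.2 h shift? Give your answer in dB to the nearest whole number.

89 dB

The energy average is taken in the linear domain: L_eq = 10·log₁₀[(Σ tᵢ·10^(Lᵢ/10))/T], T = 3.2 h.
Σ tᵢ·10^(Lᵢ/10) = 1.8·10^(91.8/10) + 0.7·10^(60.7/10) + 0.7·10^(65.7/10) = 2.728e+09.
L_eq = 10·log₁₀(2.728e+09/3.2) = 89.31 dB.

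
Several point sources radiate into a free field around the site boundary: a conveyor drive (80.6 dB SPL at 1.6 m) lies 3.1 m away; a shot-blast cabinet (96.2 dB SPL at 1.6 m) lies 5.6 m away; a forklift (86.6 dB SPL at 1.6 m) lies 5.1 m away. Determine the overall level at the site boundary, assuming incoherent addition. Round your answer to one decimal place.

86.2 dB SPL

Apply inverse-square spreading to bring every level to the receiver, then sum 10^(L/10).
conveyor drive: 80.6 − 20·log₁₀(3.1/1.6) = 80.6 − 5.74 = 74.86 dB SPL.
shot-blast cabinet: 96.2 − 20·log₁₀(5.6/1.6) = 96.2 − 10.88 = 85.32 dB SPL.
forklift: 86.6 − 20·log₁₀(5.1/1.6) = 86.6 − 10.07 = 76.53 dB SPL.
Σ 10^(L/10) = 4.159e+08 → L_total = 10·log₁₀(4.159e+08) = 86.19 dB SPL.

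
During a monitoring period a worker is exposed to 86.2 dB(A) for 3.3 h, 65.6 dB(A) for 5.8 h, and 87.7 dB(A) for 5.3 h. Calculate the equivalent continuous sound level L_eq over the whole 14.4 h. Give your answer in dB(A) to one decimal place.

Weight each interval's intensity by its duration and average over T = 14.4 h:
Σ tᵢ·10^(Lᵢ/10) = 3.3·10^(86.2/10) + 5.8·10^(65.6/10) + 5.3·10^(87.7/10) = 4.518e+09.
L_eq = 10·log₁₀(4.518e+09/14.4) = 84.97 dB(A).

85.0 dB(A)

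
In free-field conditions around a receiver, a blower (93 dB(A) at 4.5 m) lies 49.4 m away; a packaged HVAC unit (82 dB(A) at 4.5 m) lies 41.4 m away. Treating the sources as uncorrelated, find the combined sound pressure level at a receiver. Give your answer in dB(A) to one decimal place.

Apply inverse-square spreading to bring every level to the receiver, then sum 10^(L/10).
blower: 93 − 20·log₁₀(49.4/4.5) = 93 − 20.81 = 72.19 dB(A).
packaged HVAC unit: 82 − 20·log₁₀(41.4/4.5) = 82 − 19.28 = 62.72 dB(A).
Σ 10^(L/10) = 1.843e+07 → L_total = 10·log₁₀(1.843e+07) = 72.66 dB(A).

72.7 dB(A)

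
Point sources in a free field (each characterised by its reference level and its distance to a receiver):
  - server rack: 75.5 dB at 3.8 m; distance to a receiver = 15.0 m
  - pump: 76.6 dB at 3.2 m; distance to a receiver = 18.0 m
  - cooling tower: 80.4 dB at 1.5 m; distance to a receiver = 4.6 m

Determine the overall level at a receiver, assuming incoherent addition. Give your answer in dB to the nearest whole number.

72 dB

Apply inverse-square spreading to bring every level to the receiver, then sum 10^(L/10).
server rack: 75.5 − 20·log₁₀(15.0/3.8) = 75.5 − 11.93 = 63.57 dB.
pump: 76.6 − 20·log₁₀(18.0/3.2) = 76.6 − 15.00 = 61.60 dB.
cooling tower: 80.4 − 20·log₁₀(4.6/1.5) = 80.4 − 9.73 = 70.67 dB.
Σ 10^(L/10) = 1.538e+07 → L_total = 10·log₁₀(1.538e+07) = 71.87 dB.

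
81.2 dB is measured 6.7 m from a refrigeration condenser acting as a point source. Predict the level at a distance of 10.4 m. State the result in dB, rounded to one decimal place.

77.4 dB

Point-source attenuation: ΔL = 20·log₁₀(r₂/r₁) = 20·log₁₀(10.4/6.7) = 3.819 dB.
L₂ = 81.2 − 20·log₁₀(10.4/6.7) = 81.2 − 3.819 = 77.38 dB.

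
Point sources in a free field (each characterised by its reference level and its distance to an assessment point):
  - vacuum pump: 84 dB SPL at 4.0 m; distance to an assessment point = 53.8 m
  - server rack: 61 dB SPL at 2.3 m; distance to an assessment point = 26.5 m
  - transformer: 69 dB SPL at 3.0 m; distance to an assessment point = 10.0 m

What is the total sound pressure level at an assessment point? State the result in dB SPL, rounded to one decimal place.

63.2 dB SPL

Propagate each source to the receiver with L = L_ref − 20·log₁₀(r/r_ref), then add intensities.
vacuum pump: 84 − 20·log₁₀(53.8/4.0) = 84 − 22.57 = 61.43 dB SPL.
server rack: 61 − 20·log₁₀(26.5/2.3) = 61 − 21.23 = 39.77 dB SPL.
transformer: 69 − 20·log₁₀(10.0/3.0) = 69 − 10.46 = 58.54 dB SPL.
Σ 10^(L/10) = 2.113e+06 → L_total = 10·log₁₀(2.113e+06) = 63.25 dB SPL.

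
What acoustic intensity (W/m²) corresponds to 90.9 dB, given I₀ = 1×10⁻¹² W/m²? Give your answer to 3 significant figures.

0.00123 W/m²

I = I₀·10^(L/10) = 10⁻¹² × 10^(90.9/10) = 10^(-2.910).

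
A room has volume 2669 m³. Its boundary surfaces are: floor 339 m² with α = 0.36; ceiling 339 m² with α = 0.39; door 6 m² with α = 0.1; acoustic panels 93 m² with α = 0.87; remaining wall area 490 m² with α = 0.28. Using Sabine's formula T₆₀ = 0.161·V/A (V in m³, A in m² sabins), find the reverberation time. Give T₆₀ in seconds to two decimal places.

0.91 s

Total absorption A = 339·0.36 + 339·0.39 + 6·0.1 + 93·0.87 + 490·0.28 = 472.96 m² sabins.
T₆₀ = 0.161 × 2669 / 472.96 = 0.909 s.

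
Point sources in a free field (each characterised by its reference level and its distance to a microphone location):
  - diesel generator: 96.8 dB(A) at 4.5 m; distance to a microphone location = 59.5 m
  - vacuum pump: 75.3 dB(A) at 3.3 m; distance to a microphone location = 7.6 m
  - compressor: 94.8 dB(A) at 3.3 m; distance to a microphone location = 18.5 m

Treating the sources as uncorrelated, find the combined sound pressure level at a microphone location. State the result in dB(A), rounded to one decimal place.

First find each source's level at the receiver (point-source: −20·log₁₀(r/r_ref)), then combine on an intensity basis.
diesel generator: 96.8 − 20·log₁₀(59.5/4.5) = 96.8 − 22.43 = 74.37 dB(A).
vacuum pump: 75.3 − 20·log₁₀(7.6/3.3) = 75.3 − 7.25 = 68.05 dB(A).
compressor: 94.8 − 20·log₁₀(18.5/3.3) = 94.8 − 14.97 = 79.83 dB(A).
Σ 10^(L/10) = 1.299e+08 → L_total = 10·log₁₀(1.299e+08) = 81.13 dB(A).

81.1 dB(A)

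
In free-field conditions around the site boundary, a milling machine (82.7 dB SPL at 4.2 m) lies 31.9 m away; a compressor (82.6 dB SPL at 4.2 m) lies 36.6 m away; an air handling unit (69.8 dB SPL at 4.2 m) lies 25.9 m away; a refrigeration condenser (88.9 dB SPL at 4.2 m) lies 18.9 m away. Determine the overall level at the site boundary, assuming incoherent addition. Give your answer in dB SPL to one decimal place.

76.5 dB SPL

First find each source's level at the receiver (point-source: −20·log₁₀(r/r_ref)), then combine on an intensity basis.
milling machine: 82.7 − 20·log₁₀(31.9/4.2) = 82.7 − 17.61 = 65.09 dB SPL.
compressor: 82.6 − 20·log₁₀(36.6/4.2) = 82.6 − 18.80 = 63.80 dB SPL.
air handling unit: 69.8 − 20·log₁₀(25.9/4.2) = 69.8 − 15.80 = 54.00 dB SPL.
refrigeration condenser: 88.9 − 20·log₁₀(18.9/4.2) = 88.9 − 13.06 = 75.84 dB SPL.
Σ 10^(L/10) = 4.421e+07 → L_total = 10·log₁₀(4.421e+07) = 76.46 dB SPL.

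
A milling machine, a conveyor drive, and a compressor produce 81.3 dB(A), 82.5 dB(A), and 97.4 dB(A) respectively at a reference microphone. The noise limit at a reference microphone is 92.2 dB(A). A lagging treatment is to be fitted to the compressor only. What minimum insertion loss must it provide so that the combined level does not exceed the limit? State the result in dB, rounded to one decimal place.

Everything except the compressor sums to 10^(81.3/10) + 10^(82.5/10) = 3.127e+08 in linear terms, 84.95 dB(A).
To meet 92.2 dB(A) overall, the treated compressor may contribute at most 10^(92.2/10) − 3.127e+08 = 1.347e+09, i.e. 91.29 dB(A).
So the compressor must be reduced from 97.4 to 91.29 dB(A): IL = 6.11 dB.

6.1 dB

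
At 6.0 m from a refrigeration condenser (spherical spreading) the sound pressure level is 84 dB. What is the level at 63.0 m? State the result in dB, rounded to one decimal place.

63.6 dB

Point-source attenuation: ΔL = 20·log₁₀(r₂/r₁) = 20·log₁₀(63.0/6.0) = 20.424 dB.
L₂ = 84 − 20·log₁₀(63.0/6.0) = 84 − 20.424 = 63.58 dB.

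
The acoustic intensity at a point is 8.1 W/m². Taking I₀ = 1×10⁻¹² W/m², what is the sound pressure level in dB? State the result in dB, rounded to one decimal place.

129.1 dB

I/I₀ = 8.1/10⁻¹² = 8.1×10^12, and L = 10·log₁₀(I/I₀).
L = 10·(0.9085 + 12) = 129.08 dB.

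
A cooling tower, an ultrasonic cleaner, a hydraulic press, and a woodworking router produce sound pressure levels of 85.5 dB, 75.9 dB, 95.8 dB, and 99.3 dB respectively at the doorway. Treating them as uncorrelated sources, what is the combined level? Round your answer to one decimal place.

101.0 dB

Incoherent sources combine by intensity addition: L_total = 10·log₁₀(Σ 10^(L_i/10)).
Σ 10^(L/10) = 10^(85.5/10) + 10^(75.9/10) + 10^(95.8/10) + 10^(99.3/10) = 1.271e+10.
L_total = 10·log₁₀(1.271e+10) = 101.04 dB.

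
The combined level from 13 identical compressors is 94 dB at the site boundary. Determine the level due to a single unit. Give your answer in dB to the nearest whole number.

83 dB

13 equal contributions raise the level by 10·log₁₀ 13 = 11.139 dB, so each unit alone gives 94 − 11.139.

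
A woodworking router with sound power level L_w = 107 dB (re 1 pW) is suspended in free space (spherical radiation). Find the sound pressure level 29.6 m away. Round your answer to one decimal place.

66.6 dB

Free-field spherical radiation: L_p = L_w − 10·log₁₀(4π·r²), r = 29.6 m.
4π·r² = 1.101e+04 m², 10·log₁₀ of that is 40.418 dB.
L_p = 107 − 40.418 = 66.58 dB.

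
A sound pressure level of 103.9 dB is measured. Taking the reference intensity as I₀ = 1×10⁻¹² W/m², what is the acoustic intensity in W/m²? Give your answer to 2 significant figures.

0.025 W/m²

I/I₀ = 10^(103.9/10) = 2.455e+10, so I = 2.455e+10 × 10⁻¹² W/m².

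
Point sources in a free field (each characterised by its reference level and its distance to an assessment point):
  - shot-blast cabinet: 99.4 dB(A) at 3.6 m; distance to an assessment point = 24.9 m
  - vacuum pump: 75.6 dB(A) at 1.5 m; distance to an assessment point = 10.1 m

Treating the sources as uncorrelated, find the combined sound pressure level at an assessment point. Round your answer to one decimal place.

First find each source's level at the receiver (point-source: −20·log₁₀(r/r_ref)), then combine on an intensity basis.
shot-blast cabinet: 99.4 − 20·log₁₀(24.9/3.6) = 99.4 − 16.80 = 82.60 dB(A).
vacuum pump: 75.6 − 20·log₁₀(10.1/1.5) = 75.6 − 16.56 = 59.04 dB(A).
Σ 10^(L/10) = 1.829e+08 → L_total = 10·log₁₀(1.829e+08) = 82.62 dB(A).

82.6 dB(A)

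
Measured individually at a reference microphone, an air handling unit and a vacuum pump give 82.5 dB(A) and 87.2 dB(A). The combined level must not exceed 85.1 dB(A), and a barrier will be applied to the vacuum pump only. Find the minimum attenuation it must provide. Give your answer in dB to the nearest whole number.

Everything except the vacuum pump sums to 10^(82.5/10) = 1.778e+08 in linear terms, 82.50 dB(A).
To meet 85.1 dB(A) overall, the treated vacuum pump may contribute at most 10^(85.1/10) − 1.778e+08 = 1.458e+08, i.e. 81.64 dB(A).
Required insertion loss = 87.2 − 81.64 = 5.56 dB.

6 dB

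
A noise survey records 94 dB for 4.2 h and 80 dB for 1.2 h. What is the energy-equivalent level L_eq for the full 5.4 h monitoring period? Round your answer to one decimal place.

93.0 dB

Weight each interval's intensity by its duration and average over T = 5.4 h:
Σ tᵢ·10^(Lᵢ/10) = 4.2·10^(94/10) + 1.2·10^(80/10) = 1.067e+10.
L_eq = 10·log₁₀(1.067e+10/5.4) = 92.96 dB.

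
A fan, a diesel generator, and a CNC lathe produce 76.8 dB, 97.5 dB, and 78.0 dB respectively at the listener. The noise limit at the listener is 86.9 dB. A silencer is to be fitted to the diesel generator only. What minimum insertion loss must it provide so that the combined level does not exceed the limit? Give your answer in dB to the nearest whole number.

12 dB

Everything except the diesel generator sums to 10^(76.8/10) + 10^(78.0/10) = 1.110e+08 in linear terms, 80.45 dB.
To meet 86.9 dB overall, the treated diesel generator may contribute at most 10^(86.9/10) − 1.110e+08 = 3.788e+08, i.e. 85.78 dB.
So the diesel generator must be reduced from 97.5 to 85.78 dB: IL = 11.72 dB.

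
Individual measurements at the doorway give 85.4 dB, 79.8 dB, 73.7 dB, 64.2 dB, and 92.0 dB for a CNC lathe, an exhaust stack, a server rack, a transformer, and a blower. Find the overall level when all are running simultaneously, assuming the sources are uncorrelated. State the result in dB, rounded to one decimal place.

For uncorrelated sources the intensities add, so convert each level to linear form, sum, and take 10·log₁₀ of the total.
Σ 10^(L/10) = 10^(85.4/10) + 10^(79.8/10) + 10^(73.7/10) + 10^(64.2/10) + 10^(92.0/10) = 2.053e+09.
L_total = 10·log₁₀(2.053e+09) = 93.12 dB.

93.1 dB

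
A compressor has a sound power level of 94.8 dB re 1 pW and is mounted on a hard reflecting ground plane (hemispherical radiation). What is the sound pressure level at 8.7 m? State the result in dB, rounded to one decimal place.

L_p = L_w − 10·log₁₀(2π·r²) with r = 8.7 m.
2π·r² = 475.6 m², 10·log₁₀ of that is 26.772 dB.
L_p = 94.8 − 26.772 = 68.03 dB.

68.0 dB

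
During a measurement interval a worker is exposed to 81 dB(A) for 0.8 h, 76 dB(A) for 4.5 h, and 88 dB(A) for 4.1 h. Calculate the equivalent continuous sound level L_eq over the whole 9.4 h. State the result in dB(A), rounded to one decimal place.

L_eq = 10·log₁₀[(1/T)·Σ tᵢ·10^(Lᵢ/10)] with T = 9.4 h.
Σ tᵢ·10^(Lᵢ/10) = 0.8·10^(81/10) + 4.5·10^(76/10) + 4.1·10^(88/10) = 2.867e+09.
L_eq = 10·log₁₀(2.867e+09/9.4) = 84.84 dB(A).

84.8 dB(A)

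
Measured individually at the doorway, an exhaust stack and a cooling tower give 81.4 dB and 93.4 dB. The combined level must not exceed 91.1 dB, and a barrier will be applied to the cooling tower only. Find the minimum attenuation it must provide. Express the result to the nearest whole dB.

3 dB

Fixed contribution from the other source: Σ 10^(L/10) = 10^(81.4/10) = 1.380e+08 (81.40 dB).
To meet 91.1 dB overall, the treated cooling tower may contribute at most 10^(91.1/10) − 1.380e+08 = 1.150e+09, i.e. 90.61 dB.
Required insertion loss = 93.4 − 90.61 = 2.79 dB.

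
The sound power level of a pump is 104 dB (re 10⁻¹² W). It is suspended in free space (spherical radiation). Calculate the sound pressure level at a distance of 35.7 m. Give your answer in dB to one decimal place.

62.0 dB

L_p = L_w − 10·log₁₀(4π·r²) with r = 35.7 m.
4π·r² = 1.602e+04 m², 10·log₁₀ of that is 42.045 dB.
L_p = 104 − 42.045 = 61.95 dB.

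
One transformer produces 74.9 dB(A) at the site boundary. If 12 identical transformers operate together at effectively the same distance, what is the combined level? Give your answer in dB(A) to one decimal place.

L_total = L₁ + 10·log₁₀ N for N identical incoherent sources.
L_total = 74.9 + 10·log₁₀(12) = 74.9 + 10.792 = 85.69 dB(A).

85.7 dB(A)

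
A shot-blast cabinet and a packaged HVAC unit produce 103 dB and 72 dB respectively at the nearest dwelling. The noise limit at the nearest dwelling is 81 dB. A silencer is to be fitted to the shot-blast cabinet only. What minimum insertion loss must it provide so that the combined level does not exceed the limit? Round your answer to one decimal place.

22.6 dB

The untreated sources together contribute 10^(72/10) = 1.585e+07, i.e. 72.00 dB.
The limit corresponds to 10^(81/10) = 1.259e+08; subtracting the fixed part leaves 1.100e+08 for the shot-blast cabinet, i.e. 80.42 dB.
Required insertion loss = 103 − 80.42 = 22.58 dB.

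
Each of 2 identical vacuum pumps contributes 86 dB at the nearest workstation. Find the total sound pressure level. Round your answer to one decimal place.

89.0 dB

With 2 equal, uncorrelated contributions the intensity is 2× that of one unit, giving a rise of 10·log₁₀ 2.
L_total = 86 + 10·log₁₀(2) = 86 + 3.010 = 89.01 dB.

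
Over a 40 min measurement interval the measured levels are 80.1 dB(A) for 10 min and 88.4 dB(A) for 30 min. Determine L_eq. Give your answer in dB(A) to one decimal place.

L_eq = 10·log₁₀[(1/T)·Σ tᵢ·10^(Lᵢ/10)] with T = 40 min.
Σ tᵢ·10^(Lᵢ/10) = 10·10^(80.1/10) + 30·10^(88.4/10) = 2.178e+10.
L_eq = 10·log₁₀(2.178e+10/40) = 87.36 dB(A).

87.4 dB(A)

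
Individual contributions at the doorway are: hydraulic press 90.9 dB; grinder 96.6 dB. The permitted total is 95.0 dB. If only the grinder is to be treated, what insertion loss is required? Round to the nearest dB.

4 dB

The untreated sources together contribute 10^(90.9/10) = 1.230e+09, i.e. 90.90 dB.
To meet 95.0 dB overall, the treated grinder may contribute at most 10^(95.0/10) − 1.230e+09 = 1.932e+09, i.e. 92.86 dB.
So the grinder must be reduced from 96.6 to 92.86 dB: IL = 3.74 dB.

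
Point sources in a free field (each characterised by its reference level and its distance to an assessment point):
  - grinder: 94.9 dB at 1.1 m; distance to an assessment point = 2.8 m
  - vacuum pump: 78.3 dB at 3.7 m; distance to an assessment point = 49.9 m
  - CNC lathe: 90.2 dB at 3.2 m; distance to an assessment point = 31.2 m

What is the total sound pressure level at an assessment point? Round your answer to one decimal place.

Apply inverse-square spreading to bring every level to the receiver, then sum 10^(L/10).
grinder: 94.9 − 20·log₁₀(2.8/1.1) = 94.9 − 8.12 = 86.78 dB.
vacuum pump: 78.3 − 20·log₁₀(49.9/3.7) = 78.3 − 22.60 = 55.70 dB.
CNC lathe: 90.2 − 20·log₁₀(31.2/3.2) = 90.2 − 19.78 = 70.42 dB.
Σ 10^(L/10) = 4.883e+08 → L_total = 10·log₁₀(4.883e+08) = 86.89 dB.

86.9 dB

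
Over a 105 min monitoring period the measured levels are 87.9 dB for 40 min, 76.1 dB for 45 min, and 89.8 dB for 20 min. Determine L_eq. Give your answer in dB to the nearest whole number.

86 dB

Weight each interval's intensity by its duration and average over T = 105 min:
Σ tᵢ·10^(Lᵢ/10) = 40·10^(87.9/10) + 45·10^(76.1/10) + 20·10^(89.8/10) = 4.560e+10.
L_eq = 10·log₁₀(4.560e+10/105) = 86.38 dB.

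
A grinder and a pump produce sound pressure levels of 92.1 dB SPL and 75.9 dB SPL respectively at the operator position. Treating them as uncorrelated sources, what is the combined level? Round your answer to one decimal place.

For uncorrelated sources the intensities add, so convert each level to linear form, sum, and take 10·log₁₀ of the total.
Σ 10^(L/10) = 10^(92.1/10) + 10^(75.9/10) = 1.661e+09.
L_total = 10·log₁₀(1.661e+09) = 92.20 dB SPL.

92.2 dB SPL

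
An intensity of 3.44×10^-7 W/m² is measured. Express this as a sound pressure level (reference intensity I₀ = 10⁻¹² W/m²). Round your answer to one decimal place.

55.4 dB

L = 10·log₁₀(I/I₀) = 10·log₁₀(3.44×10^-7/10⁻¹²) = 10·log₁₀(3.44×10^5).
L = 10·(0.5366 + 5) = 55.37 dB.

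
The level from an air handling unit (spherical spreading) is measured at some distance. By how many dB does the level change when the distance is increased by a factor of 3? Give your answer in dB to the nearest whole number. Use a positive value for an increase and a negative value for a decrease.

-10 dB

With spherical spreading the level changes by −20·log₁₀(r₂/r₁).
ΔL = −20·log₁₀(3) = -9.54 dB.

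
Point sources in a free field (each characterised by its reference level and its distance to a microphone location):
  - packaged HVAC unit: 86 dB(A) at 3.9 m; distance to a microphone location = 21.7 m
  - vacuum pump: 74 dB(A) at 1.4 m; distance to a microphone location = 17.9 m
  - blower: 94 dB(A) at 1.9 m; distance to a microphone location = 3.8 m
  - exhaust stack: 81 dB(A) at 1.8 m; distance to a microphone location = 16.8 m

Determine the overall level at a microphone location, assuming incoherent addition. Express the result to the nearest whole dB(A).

Apply inverse-square spreading to bring every level to the receiver, then sum 10^(L/10).
packaged HVAC unit: 86 − 20·log₁₀(21.7/3.9) = 86 − 14.91 = 71.09 dB(A).
vacuum pump: 74 − 20·log₁₀(17.9/1.4) = 74 − 22.13 = 51.87 dB(A).
blower: 94 − 20·log₁₀(3.8/1.9) = 94 − 6.02 = 87.98 dB(A).
exhaust stack: 81 − 20·log₁₀(16.8/1.8) = 81 − 19.40 = 61.60 dB(A).
Σ 10^(L/10) = 6.424e+08 → L_total = 10·log₁₀(6.424e+08) = 88.08 dB(A).

88 dB(A)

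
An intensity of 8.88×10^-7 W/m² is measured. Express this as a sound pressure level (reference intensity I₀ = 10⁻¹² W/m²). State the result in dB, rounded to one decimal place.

Dividing by I₀ shifts the exponent by 12: I/I₀ = 8.88×10^5.
L = 10·(0.9484 + 5) = 59.48 dB.

59.5 dB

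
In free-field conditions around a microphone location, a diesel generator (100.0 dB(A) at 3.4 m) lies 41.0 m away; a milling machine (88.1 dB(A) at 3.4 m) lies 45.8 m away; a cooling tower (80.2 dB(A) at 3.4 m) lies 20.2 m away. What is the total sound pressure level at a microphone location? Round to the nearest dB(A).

79 dB(A)

First find each source's level at the receiver (point-source: −20·log₁₀(r/r_ref)), then combine on an intensity basis.
diesel generator: 100.0 − 20·log₁₀(41.0/3.4) = 100.0 − 21.63 = 78.37 dB(A).
milling machine: 88.1 − 20·log₁₀(45.8/3.4) = 88.1 − 22.59 = 65.51 dB(A).
cooling tower: 80.2 − 20·log₁₀(20.2/3.4) = 80.2 − 15.48 = 64.72 dB(A).
Σ 10^(L/10) = 7.529e+07 → L_total = 10·log₁₀(7.529e+07) = 78.77 dB(A).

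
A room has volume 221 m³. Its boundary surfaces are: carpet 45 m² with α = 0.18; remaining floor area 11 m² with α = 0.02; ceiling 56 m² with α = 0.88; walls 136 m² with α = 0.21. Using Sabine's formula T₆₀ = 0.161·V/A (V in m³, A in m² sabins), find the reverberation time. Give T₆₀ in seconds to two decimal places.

0.41 s

A = Σ Sᵢαᵢ = 45·0.18 + 11·0.02 + 56·0.88 + 136·0.21 = 86.16 m².
T₆₀ = 0.161·V/A = 0.161·221/86.16 = 0.413 s.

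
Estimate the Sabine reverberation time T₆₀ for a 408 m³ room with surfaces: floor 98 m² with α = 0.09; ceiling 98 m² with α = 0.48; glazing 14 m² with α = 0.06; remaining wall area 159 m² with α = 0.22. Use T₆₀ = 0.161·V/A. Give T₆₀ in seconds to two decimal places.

Total absorption A = 98·0.09 + 98·0.48 + 14·0.06 + 159·0.22 = 91.68 m² sabins.
T₆₀ = 0.161 × 408 / 91.68 = 0.716 s.

0.72 s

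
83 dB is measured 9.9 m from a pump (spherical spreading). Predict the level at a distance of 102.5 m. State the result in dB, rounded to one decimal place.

For a point source, L₂ = L₁ − 20·log₁₀(r₂/r₁).
L₂ = 83 − 20·log₁₀(102.5/9.9) = 83 − 20.302 = 62.70 dB.

62.7 dB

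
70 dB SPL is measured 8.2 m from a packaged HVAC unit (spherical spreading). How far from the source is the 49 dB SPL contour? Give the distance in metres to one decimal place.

For a point source L₁ − L₂ = 20·log₁₀(r₂/r₁), so r₂ = r₁·10^((L₁−L₂)/20).
r₂ = 8.2·10^((70−49)/20) = 8.2·10^(21.0/20) = 92.01 m.

92.0 m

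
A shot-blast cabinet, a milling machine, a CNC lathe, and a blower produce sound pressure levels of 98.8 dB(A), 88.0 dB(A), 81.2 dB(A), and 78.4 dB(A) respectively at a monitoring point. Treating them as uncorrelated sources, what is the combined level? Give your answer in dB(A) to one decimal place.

99.3 dB(A)

Incoherent sources combine by intensity addition: L_total = 10·log₁₀(Σ 10^(L_i/10)).
Σ 10^(L/10) = 10^(98.8/10) + 10^(88.0/10) + 10^(81.2/10) + 10^(78.4/10) = 8.418e+09.
L_total = 10·log₁₀(8.418e+09) = 99.25 dB(A).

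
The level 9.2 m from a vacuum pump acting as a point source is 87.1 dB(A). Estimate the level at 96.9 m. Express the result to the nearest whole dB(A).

67 dB(A)

For a point source, L₂ = L₁ − 20·log₁₀(r₂/r₁).
L₂ = 87.1 − 20·log₁₀(96.9/9.2) = 87.1 − 20.451 = 66.65 dB(A).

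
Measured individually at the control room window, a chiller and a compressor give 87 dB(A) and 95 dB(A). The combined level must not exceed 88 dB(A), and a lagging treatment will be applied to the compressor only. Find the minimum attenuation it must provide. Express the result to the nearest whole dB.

14 dB

Fixed contribution from the other source: Σ 10^(L/10) = 10^(87/10) = 5.012e+08 (87.00 dB(A)).
To meet 88 dB(A) overall, the treated compressor may contribute at most 10^(88/10) − 5.012e+08 = 1.298e+08, i.e. 81.13 dB(A).
So the compressor must be reduced from 95 to 81.13 dB(A): IL = 13.87 dB.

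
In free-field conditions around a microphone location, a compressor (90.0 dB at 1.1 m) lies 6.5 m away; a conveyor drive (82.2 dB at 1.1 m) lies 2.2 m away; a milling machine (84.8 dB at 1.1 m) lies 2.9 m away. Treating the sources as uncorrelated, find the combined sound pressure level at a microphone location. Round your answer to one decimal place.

First find each source's level at the receiver (point-source: −20·log₁₀(r/r_ref)), then combine on an intensity basis.
compressor: 90.0 − 20·log₁₀(6.5/1.1) = 90.0 − 15.43 = 74.57 dB.
conveyor drive: 82.2 − 20·log₁₀(2.2/1.1) = 82.2 − 6.02 = 76.18 dB.
milling machine: 84.8 − 20·log₁₀(2.9/1.1) = 84.8 − 8.42 = 76.38 dB.
Σ 10^(L/10) = 1.136e+08 → L_total = 10·log₁₀(1.136e+08) = 80.55 dB.

80.6 dB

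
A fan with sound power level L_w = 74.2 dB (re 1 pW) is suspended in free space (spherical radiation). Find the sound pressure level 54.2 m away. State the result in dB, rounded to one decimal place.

L_p = L_w − 10·log₁₀(4π·r²) with r = 54.2 m.
4π·r² = 3.692e+04 m², 10·log₁₀ of that is 45.672 dB.
L_p = 74.2 − 45.672 = 28.53 dB.

28.5 dB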